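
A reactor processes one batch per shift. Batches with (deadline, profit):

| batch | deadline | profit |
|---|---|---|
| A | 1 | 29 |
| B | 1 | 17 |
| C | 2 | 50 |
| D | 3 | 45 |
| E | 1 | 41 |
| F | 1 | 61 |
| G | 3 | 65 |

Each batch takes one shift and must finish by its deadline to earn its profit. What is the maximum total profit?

Take jobs in profit order; each goes to the latest open slot no later than its deadline.
By profit: G(d3,65), F(d1,61), C(d2,50), D(d3,45), E(d1,41), A(d1,29), B(d1,17)
G→slot 3; F→slot 1; C→slot 2; D skipped; E skipped; A skipped; B skipped.
Profit = 61 + 50 + 65 = 176

176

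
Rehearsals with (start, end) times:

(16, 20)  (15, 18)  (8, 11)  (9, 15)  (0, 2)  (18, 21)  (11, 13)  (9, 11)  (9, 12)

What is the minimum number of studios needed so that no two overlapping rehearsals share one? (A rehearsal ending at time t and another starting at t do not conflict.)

The answer is the maximum number of intervals overlapping at any instant.
Events (time:±→running): 0:+→1 2:-→0 8:+→1 9:+→2 9:+→3 9:+→4 … peak 4.

4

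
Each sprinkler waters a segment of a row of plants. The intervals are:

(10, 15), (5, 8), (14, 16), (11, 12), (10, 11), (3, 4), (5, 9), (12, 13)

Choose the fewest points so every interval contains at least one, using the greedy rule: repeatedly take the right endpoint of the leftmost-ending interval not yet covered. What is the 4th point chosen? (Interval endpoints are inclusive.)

Sorted: [3,4] [5,8] [5,9] [10,11] [11,12] [12,13] [10,15] [14,16]
{[3,4]} hit by 4; {[5,8],[5,9]} hit by 8; {[10,11],[11,12]} hit by 11; {[12,13],[10,15]} hit by 13; {[14,16]} hit by 16.
Points: 4, 8, 11, 13, 16 (5 total).

13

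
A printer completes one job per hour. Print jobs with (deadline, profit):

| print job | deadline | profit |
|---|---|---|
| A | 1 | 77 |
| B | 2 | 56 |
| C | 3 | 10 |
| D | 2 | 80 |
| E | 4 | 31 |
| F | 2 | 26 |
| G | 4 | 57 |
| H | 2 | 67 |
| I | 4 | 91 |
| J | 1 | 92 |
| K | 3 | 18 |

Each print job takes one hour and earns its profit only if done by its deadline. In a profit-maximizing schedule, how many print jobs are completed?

Take jobs in profit order; each goes to the latest open slot no later than its deadline.
By profit: J(d1,92), I(d4,91), D(d2,80), A(d1,77), H(d2,67), G(d4,57), B(d2,56), E(d4,31), F(d2,26), K(d3,18), C(d3,10)
J→slot 1; I→slot 4; D→slot 2; A skipped; H skipped; G→slot 3; B skipped; E skipped; F skipped; K skipped; C skipped.
4 of 11 scheduled.

4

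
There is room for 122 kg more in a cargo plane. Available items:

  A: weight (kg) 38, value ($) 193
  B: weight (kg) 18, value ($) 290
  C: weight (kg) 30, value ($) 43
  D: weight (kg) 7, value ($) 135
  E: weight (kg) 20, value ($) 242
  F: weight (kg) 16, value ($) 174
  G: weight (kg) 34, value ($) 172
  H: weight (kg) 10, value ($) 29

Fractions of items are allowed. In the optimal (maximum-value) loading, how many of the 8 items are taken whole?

5

Greedy by value/weight ratio, highest first.
Order: D (135/7=19.29) > B (290/18=16.11) > E (242/20=12.10) > F (174/16=10.88) > A (193/38=5.08) > G (172/34=5.06) > H (29/10=2.90) > C (43/30=1.43)
Fill: take D (7 @ 135) → take B (18 @ 290) → take E (20 @ 242) → take F (16 @ 174) → take A (38 @ 193) → take 23/34 of G → 116.35; 122/122 used.
5 item(s) taken whole; one partial (take 23/34 of G).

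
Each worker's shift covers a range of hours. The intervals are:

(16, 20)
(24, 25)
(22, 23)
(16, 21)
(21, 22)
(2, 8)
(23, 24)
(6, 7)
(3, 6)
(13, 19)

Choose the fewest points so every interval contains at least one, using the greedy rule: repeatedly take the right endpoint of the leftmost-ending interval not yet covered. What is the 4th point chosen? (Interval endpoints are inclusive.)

24

Sorted: [3,6] [6,7] [2,8] [13,19] [16,20] [16,21] [21,22] [22,23] [23,24] [24,25]
{[3,6],[6,7],[2,8]} hit by 6; {[13,19],[16,20],[16,21]} hit by 19; {[21,22],[22,23]} hit by 22; {[23,24],[24,25]} hit by 24.
Points: 6, 19, 22, 24 (4 total).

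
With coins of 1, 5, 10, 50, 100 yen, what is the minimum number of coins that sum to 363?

8

Use the largest denomination that fits, subtract, and repeat.
363 = 3×100 + 1×50 + 1×10 + 3×1
Total coins = 3 + 1 + 1 + 3 = 8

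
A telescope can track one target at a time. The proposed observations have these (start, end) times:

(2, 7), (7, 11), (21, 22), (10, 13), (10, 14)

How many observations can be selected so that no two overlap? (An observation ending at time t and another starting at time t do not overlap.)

3

Greedy by earliest finish: after sorting by end time, pick each interval compatible with the last pick.
By end time: (2,7), (7,11), (10,13), (10,14), (21,22).
Pick (2,7); next start ≥ 7 → (7,11); next start ≥ 11 → (21,22).
Selected 3 observations.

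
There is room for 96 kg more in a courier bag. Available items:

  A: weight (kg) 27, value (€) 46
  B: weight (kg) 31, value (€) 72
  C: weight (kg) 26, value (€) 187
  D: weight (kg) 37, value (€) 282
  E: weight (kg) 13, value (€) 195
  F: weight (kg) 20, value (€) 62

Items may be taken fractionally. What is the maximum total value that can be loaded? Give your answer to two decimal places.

726.00

Order: E (195/13=15.00) > D (282/37=7.62) > C (187/26=7.19) > F (62/20=3.10) > B (72/31=2.32) > A (46/27=1.70)
Fill: take E (13 @ 195) → take D (37 @ 282) → take C (26 @ 187) → take F (20 @ 62); 96/96 used.
Total value = 726.00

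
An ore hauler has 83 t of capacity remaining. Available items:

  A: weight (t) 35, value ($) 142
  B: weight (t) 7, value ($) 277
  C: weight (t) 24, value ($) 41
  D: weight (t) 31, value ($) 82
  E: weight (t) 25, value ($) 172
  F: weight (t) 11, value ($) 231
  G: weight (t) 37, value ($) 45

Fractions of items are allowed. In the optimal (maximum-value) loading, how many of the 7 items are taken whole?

Greedy by value/weight ratio, highest first.
Ratios (sorted): B 39.57, F 21.00, E 6.88, A 4.06, D 2.65, C 1.71, G 1.22
take B (7 @ 277); take F (11 @ 231); take E (25 @ 172); take A (35 @ 142); take 5/31 of D → 13.23. Capacity used 83/83.
4 item(s) taken whole; one partial (take 5/31 of D).

4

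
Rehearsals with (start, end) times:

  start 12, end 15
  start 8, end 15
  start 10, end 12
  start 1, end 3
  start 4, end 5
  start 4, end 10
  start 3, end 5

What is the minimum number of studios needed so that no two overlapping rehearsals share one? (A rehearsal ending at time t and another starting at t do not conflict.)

3

The answer is the maximum number of intervals overlapping at any instant.
Events (time:±→running): 1:+→1 3:-→0 3:+→1 4:+→2 4:+→3 … peak 3.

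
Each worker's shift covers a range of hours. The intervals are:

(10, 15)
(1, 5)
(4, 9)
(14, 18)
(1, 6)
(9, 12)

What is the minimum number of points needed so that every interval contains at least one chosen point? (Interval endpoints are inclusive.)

Process intervals by earliest right end; each time one isn't hit yet, stab at its right endpoint.
Sorted: [1,5] [1,6] [4,9] [9,12] [10,15] [14,18]
{[1,5],[1,6],[4,9]} hit by 5; {[9,12],[10,15]} hit by 12; {[14,18]} hit by 18.
Points: 5, 12, 18 (3 total).

3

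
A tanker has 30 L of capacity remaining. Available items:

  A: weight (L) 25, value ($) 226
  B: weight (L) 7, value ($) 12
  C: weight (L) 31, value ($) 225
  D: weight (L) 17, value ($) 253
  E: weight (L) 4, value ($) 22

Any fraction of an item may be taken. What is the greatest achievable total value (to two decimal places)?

Order: D (253/17=14.88) > A (226/25=9.04) > C (225/31=7.26) > E (22/4=5.50) > B (12/7=1.71)
Fill: take D (17 @ 253) → take 13/25 of A → 117.52; 30/30 used.
Total value = 370.52

370.52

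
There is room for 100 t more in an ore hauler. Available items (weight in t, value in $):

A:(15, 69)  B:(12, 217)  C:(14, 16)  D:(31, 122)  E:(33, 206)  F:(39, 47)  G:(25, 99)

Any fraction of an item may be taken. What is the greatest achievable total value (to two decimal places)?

Order: B (217/12=18.08) > E (206/33=6.24) > A (69/15=4.60) > G (99/25=3.96) > D (122/31=3.94) > F (47/39=1.21) > C (16/14=1.14)
Fill: take B (12 @ 217) → take E (33 @ 206) → take A (15 @ 69) → take G (25 @ 99) → take 15/31 of D → 59.03; 100/100 used.
Total value = 650.03

650.03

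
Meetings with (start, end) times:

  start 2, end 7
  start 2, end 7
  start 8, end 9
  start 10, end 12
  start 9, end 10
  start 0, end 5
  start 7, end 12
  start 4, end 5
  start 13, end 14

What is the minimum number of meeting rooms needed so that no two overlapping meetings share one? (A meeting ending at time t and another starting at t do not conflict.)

Events (time:±→running): 0:+→1 2:+→2 2:+→3 4:+→4 … peak 4.

4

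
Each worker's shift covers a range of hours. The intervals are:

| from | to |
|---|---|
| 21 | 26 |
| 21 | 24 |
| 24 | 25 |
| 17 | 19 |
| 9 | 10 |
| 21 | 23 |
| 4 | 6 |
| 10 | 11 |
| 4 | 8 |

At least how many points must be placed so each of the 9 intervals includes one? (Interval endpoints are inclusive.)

5

Sort by right endpoint; whenever an interval is uncovered, place a point at its right end.
By right end: [4,6]  [4,8]  [9,10]  [10,11]  [17,19]  [21,23]  [21,24]  [24,25]  [21,26]
[4,6] uncovered → point at 6; [9,10] uncovered → point at 10; [17,19] uncovered → point at 19; [21,23] uncovered → point at 23; [24,25] uncovered → point at 25.
Points: 6, 10, 19, 23, 25 (5 total).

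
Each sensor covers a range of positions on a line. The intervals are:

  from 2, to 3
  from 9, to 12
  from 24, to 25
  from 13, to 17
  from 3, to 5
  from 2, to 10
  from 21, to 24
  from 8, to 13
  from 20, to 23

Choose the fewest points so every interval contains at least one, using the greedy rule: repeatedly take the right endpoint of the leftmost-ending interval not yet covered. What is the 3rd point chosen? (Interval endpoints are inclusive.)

17

Sort by right endpoint; whenever an interval is uncovered, place a point at its right end.
By right end: [2,3]  [3,5]  [2,10]  [9,12]  [8,13]  [13,17]  [20,23]  [21,24]  [24,25]
[2,3] uncovered → point at 3; [9,12] uncovered → point at 12; [13,17] uncovered → point at 17; [20,23] uncovered → point at 23; [24,25] uncovered → point at 25.
Points: 3, 12, 17, 23, 25 (5 total).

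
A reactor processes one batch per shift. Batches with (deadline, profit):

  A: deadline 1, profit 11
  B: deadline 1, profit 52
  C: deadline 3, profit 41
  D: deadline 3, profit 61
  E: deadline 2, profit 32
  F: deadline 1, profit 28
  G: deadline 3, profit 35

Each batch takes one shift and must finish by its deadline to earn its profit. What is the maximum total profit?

By profit: D(d3,61), B(d1,52), C(d3,41), G(d3,35), E(d2,32), F(d1,28), A(d1,11)
D→slot 3; B→slot 1; C→slot 2; G skipped; E skipped; F skipped; A skipped.
Profit = 52 + 41 + 61 = 154

154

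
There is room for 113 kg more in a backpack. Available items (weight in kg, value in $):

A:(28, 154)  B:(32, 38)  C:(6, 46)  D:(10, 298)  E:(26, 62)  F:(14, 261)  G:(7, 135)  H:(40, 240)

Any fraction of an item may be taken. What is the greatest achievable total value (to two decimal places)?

1153.08

Order: D (298/10=29.80) > G (135/7=19.29) > F (261/14=18.64) > C (46/6=7.67) > H (240/40=6.00) > A (154/28=5.50) > E (62/26=2.38) > B (38/32=1.19)
Fill: take D (10 @ 298) → take G (7 @ 135) → take F (14 @ 261) → take C (6 @ 46) → take H (40 @ 240) → take A (28 @ 154) → take 8/26 of E → 19.08; 113/113 used.
Total value = 1153.08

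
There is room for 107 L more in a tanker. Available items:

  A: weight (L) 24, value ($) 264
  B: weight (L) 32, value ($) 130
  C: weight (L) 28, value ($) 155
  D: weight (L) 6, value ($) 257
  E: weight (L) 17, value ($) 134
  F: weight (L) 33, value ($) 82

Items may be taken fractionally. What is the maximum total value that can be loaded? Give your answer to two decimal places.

Sort by value per unit weight and fill in that order.
Order: D (257/6=42.83) > A (264/24=11.00) > E (134/17=7.88) > C (155/28=5.54) > B (130/32=4.06) > F (82/33=2.48)
Fill: take D (6 @ 257) → take A (24 @ 264) → take E (17 @ 134) → take C (28 @ 155) → take B (32 @ 130); 107/107 used.
Total value = 940.00

940.00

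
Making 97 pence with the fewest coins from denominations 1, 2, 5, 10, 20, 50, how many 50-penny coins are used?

Greedy: take as many of the largest coin as possible, then repeat with the remainder.
97 − 1×50→47 − 2×20→7 − 1×5→2 − 1×2→0
Count of 50: 1

1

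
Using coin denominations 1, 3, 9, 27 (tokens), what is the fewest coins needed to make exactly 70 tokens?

6

Use the largest denomination that fits, subtract, and repeat.
70 = 2×27 + 1×9 + 2×3 + 1×1
Total coins = 2 + 1 + 2 + 1 = 6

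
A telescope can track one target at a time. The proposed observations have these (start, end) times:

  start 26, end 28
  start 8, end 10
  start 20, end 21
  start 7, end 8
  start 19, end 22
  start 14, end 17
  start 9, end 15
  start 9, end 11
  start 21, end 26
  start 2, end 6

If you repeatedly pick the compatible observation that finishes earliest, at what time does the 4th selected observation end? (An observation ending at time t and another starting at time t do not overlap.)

17

Sort by end time and greedily take each interval whose start is ≥ the last chosen end.
By end time: (2,6), (7,8), (8,10), (9,11), (9,15), (14,17), (20,21), (19,22), (21,26), (26,28).
Pick (2,6); next start ≥ 6 → (7,8); next start ≥ 8 → (8,10); next start ≥ 10 → (14,17); next start ≥ 17 → (20,21); next start ≥ 21 → (21,26); next start ≥ 26 → (26,28).
Selected: (2,6) (7,8) (8,10) (14,17) (20,21) (21,26) (26,28)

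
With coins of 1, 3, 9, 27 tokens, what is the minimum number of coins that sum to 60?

4

60 − 2×27→6 − 2×3→0
Total coins = 2 + 2 = 4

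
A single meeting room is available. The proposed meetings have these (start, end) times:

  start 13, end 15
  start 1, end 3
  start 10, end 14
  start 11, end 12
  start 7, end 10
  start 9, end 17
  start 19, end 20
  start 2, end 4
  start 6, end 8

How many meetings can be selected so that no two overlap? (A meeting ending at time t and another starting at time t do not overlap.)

5

Greedy by earliest finish: after sorting by end time, pick each interval compatible with the last pick.
By end time: (1,3), (2,4), (6,8), (7,10), (11,12), (10,14), (13,15), (9,17), (19,20).
Pick (1,3); next start ≥ 3 → (6,8); next start ≥ 8 → (11,12); next start ≥ 12 → (13,15); next start ≥ 15 → (19,20).
Selected 5 meetings.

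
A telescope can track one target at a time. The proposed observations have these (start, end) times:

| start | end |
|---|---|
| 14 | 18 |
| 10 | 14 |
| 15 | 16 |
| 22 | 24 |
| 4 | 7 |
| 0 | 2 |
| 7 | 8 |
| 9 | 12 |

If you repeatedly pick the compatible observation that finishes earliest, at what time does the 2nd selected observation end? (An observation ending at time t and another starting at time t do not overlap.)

7

Order by finish time; keep every interval that doesn't clash with the previous kept one.
Sorted by end: (0,2)  (4,7)  (7,8)  (9,12)  (10,14)  (15,16)  (14,18)  (22,24)
take (0,2); take (4,7); take (7,8); take (9,12); skip (10,14); take (15,16); skip (14,18); take (22,24).
Selected: (0,2) (4,7) (7,8) (9,12) (15,16) (22,24)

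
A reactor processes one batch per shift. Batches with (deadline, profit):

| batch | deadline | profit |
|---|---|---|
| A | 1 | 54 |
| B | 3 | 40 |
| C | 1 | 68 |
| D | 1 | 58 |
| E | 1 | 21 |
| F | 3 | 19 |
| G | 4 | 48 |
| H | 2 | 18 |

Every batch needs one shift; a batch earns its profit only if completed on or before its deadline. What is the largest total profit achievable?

175

By profit: C(d1,68), D(d1,58), A(d1,54), G(d4,48), B(d3,40), E(d1,21), F(d3,19), H(d2,18)
C→slot 1; D skipped; A skipped; G→slot 4; B→slot 3; E skipped; F→slot 2; H skipped.
Profit = 68 + 19 + 40 + 48 = 175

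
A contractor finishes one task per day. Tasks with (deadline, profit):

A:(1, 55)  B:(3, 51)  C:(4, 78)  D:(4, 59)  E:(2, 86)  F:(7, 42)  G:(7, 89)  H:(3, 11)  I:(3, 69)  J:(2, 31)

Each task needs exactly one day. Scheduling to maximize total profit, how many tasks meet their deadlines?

6

By profit: G(d7,89), E(d2,86), C(d4,78), I(d3,69), D(d4,59), A(d1,55), B(d3,51), F(d7,42), J(d2,31), H(d3,11)
G→slot 7; E→slot 2; C→slot 4; I→slot 3; D→slot 1; A skipped; B skipped; F→slot 6; J skipped; H skipped.
6 of 10 scheduled.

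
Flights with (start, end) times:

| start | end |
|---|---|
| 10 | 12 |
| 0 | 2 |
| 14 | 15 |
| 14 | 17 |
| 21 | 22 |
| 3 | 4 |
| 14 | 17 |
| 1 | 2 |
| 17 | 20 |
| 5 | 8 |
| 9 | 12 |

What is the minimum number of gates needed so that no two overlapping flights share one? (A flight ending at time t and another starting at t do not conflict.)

3

Events (time:±→running): 0:+→1 1:+→2 2:-→1 2:-→0 3:+→1 4:-→0 5:+→1 8:-→0 9:+→1 10:+→2 12:-→1 12:-→0 14:+→1 14:+→2 14:+→3 … peak 3.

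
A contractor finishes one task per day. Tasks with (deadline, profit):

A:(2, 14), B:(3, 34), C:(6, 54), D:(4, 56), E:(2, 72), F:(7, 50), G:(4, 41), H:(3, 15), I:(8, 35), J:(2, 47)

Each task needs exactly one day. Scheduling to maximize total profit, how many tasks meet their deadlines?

7

Sort by profit descending; place each in the latest free slot ≤ its deadline.
Profit order: E=72 D=56 C=54 F=50 J=47 G=41 I=35 B=34 H=15 A=14
Assign: E→slot 2, D→slot 4, C→slot 6, F→slot 7, J→slot 1, G→slot 3, I→slot 8, B skipped, H skipped, A skipped.
Slots: [1:J] [2:E] [3:G] [4:D] [6:C] [7:F] [8:I]
7 of 10 scheduled.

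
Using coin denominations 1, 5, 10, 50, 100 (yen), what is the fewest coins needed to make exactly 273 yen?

8

273 = 2×100 + 1×50 + 2×10 + 3×1
Total coins = 2 + 1 + 2 + 3 = 8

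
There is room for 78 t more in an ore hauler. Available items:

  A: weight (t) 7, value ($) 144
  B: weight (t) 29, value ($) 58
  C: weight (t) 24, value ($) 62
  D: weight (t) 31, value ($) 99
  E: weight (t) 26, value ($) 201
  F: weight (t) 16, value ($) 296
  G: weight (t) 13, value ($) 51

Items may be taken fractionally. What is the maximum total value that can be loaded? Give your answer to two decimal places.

743.10

Sort by value per unit weight and fill in that order.
Ratios (sorted): A 20.57, F 18.50, E 7.73, G 3.92, D 3.19, C 2.58, B 2.00
take A (7 @ 144); take F (16 @ 296); take E (26 @ 201); take G (13 @ 51); take 16/31 of D → 51.10. Capacity used 78/78.
Total value = 743.10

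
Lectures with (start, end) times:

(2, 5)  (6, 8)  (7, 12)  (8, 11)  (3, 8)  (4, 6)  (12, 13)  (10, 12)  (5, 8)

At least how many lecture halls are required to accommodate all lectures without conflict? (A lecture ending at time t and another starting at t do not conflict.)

The answer is the maximum number of intervals overlapping at any instant.
starts: [2, 3, 4, 5, 6, 7, 8, 10, 12]
ends:   [5, 6, 8, 8, 8, 11, 12, 12, 13]
s2→1 s3→2 s4→3 e5→2 s5→3 e6→2 s6→3 s7→4  — peak 4.

4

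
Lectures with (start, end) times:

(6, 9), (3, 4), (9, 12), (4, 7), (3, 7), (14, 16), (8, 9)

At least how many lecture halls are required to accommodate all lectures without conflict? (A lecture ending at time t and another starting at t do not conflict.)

3

Events (time:±→running): 3:+→1 3:+→2 4:-→1 4:+→2 6:+→3 … peak 3.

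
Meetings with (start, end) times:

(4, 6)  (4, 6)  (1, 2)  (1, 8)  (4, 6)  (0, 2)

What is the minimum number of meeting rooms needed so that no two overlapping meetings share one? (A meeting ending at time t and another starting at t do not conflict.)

Count concurrent intervals with a sweep; the peak is the room count.
Events (time:±→running): 0:+→1 1:+→2 1:+→3 2:-→2 2:-→1 4:+→2 4:+→3 4:+→4 … peak 4.

4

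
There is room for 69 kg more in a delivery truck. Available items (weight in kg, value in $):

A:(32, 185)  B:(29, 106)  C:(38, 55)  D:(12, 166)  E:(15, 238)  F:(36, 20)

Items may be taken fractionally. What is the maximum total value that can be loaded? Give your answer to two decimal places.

Greedy by value/weight ratio, highest first.
Order: E (238/15=15.87) > D (166/12=13.83) > A (185/32=5.78) > B (106/29=3.66) > C (55/38=1.45) > F (20/36=0.56)
Fill: take E (15 @ 238) → take D (12 @ 166) → take A (32 @ 185) → take 10/29 of B → 36.55; 69/69 used.
Total value = 625.55

625.55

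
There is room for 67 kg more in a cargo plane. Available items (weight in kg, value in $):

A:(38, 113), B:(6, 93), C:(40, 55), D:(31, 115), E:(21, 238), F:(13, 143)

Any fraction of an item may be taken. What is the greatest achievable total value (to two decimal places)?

Greedy by value/weight ratio, highest first.
Order: B (93/6=15.50) > E (238/21=11.33) > F (143/13=11.00) > D (115/31=3.71) > A (113/38=2.97) > C (55/40=1.38)
Fill: take B (6 @ 93) → take E (21 @ 238) → take F (13 @ 143) → take 27/31 of D → 100.16; 67/67 used.
Total value = 574.16

574.16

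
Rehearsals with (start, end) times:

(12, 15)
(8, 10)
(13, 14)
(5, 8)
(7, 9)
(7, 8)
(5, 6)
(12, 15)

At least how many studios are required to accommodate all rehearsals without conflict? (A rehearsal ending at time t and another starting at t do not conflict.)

3

Count concurrent intervals with a sweep; the peak is the room count.
Events (time:±→running): 5:+→1 5:+→2 6:-→1 7:+→2 7:+→3 … peak 3.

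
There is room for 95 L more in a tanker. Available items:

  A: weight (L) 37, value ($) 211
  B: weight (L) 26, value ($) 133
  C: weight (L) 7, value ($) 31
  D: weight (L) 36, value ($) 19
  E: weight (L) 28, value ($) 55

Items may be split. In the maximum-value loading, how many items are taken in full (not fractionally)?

Order: A (211/37=5.70) > B (133/26=5.12) > C (31/7=4.43) > E (55/28=1.96) > D (19/36=0.53)
Fill: take A (37 @ 211) → take B (26 @ 133) → take C (7 @ 31) → take 25/28 of E → 49.11; 95/95 used.
3 item(s) taken whole; one partial (take 25/28 of E).

3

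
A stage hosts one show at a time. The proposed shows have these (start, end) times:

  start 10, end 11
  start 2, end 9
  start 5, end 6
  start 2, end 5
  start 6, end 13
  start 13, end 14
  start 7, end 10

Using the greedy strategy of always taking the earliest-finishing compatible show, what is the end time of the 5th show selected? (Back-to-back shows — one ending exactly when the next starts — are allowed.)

14

Sort by end time and greedily take each interval whose start is ≥ the last chosen end.
By end time: (2,5), (5,6), (2,9), (7,10), (10,11), (6,13), (13,14).
Pick (2,5); next start ≥ 5 → (5,6); next start ≥ 6 → (7,10); next start ≥ 10 → (10,11); next start ≥ 11 → (13,14).
Selected: (2,5) (5,6) (7,10) (10,11) (13,14)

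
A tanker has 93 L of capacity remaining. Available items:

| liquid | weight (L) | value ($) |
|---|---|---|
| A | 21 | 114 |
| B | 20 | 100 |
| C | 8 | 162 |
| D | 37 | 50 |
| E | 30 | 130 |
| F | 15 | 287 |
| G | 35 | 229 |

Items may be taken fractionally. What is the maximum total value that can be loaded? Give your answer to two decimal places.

862.00

Greedy by value/weight ratio, highest first.
Ratios (sorted): C 20.25, F 19.13, G 6.54, A 5.43, B 5.00, E 4.33, D 1.35
take C (8 @ 162); take F (15 @ 287); take G (35 @ 229); take A (21 @ 114); take 14/20 of B → 70.00. Capacity used 93/93.
Total value = 862.00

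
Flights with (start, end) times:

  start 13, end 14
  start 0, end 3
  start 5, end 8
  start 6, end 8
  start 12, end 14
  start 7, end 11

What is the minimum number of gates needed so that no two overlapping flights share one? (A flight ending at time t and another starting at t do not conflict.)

3

starts: [0, 5, 6, 7, 12, 13]
ends:   [3, 8, 8, 11, 14, 14]
s0→1 e3→0 s5→1 s6→2 s7→3  — peak 3.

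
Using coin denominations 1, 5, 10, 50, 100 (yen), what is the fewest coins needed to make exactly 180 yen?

5

Use the largest denomination that fits, subtract, and repeat.
180 = 1×100 + 1×50 + 3×10
Total coins = 1 + 1 + 3 = 5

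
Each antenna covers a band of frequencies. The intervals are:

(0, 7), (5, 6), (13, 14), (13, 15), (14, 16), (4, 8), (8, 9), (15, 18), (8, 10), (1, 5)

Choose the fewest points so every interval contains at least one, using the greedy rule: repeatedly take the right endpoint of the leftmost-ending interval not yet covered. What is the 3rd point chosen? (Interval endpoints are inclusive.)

Sort by right endpoint; whenever an interval is uncovered, place a point at its right end.
By right end: [1,5]  [5,6]  [0,7]  [4,8]  [8,9]  [8,10]  [13,14]  [13,15]  [14,16]  [15,18]
[1,5] uncovered → point at 5; [8,9] uncovered → point at 9; [13,14] uncovered → point at 14; [15,18] uncovered → point at 18.
Points: 5, 9, 14, 18 (4 total).

14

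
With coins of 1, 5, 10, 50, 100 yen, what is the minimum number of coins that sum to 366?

7

Use the largest denomination that fits, subtract, and repeat.
366 − 3×100→66 − 1×50→16 − 1×10→6 − 1×5→1 − 1×1→0
Total coins = 3 + 1 + 1 + 1 + 1 = 7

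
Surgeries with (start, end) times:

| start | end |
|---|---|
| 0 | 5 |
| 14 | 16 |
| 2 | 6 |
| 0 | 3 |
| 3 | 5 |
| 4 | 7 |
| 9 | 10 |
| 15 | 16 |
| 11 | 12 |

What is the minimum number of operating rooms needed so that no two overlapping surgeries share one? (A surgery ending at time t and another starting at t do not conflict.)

4

Count concurrent intervals with a sweep; the peak is the room count.
Events (time:±→running): 0:+→1 0:+→2 2:+→3 3:-→2 3:+→3 4:+→4 … peak 4.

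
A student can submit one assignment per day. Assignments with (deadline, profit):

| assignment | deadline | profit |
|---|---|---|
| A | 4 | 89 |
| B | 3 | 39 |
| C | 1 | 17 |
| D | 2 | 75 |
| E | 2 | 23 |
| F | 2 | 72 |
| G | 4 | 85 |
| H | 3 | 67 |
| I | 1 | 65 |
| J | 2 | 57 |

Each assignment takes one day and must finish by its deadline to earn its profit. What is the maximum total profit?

Sort by profit descending; place each in the latest free slot ≤ its deadline.
Profit order: A=89 G=85 D=75 F=72 H=67 I=65 J=57 B=39 E=23 C=17
Assign: A→slot 4, G→slot 3, D→slot 2, F→slot 1, H skipped, I skipped, J skipped, B skipped, E skipped, C skipped.
Slots: [1:F] [2:D] [3:G] [4:A]
Profit = 72 + 75 + 85 + 89 = 321

321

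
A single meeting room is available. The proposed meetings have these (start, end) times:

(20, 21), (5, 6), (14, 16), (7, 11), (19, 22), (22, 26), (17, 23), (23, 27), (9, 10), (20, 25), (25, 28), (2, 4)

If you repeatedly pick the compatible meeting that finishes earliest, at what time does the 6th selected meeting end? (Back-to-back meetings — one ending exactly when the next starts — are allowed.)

By end time: (2,4), (5,6), (9,10), (7,11), (14,16), (20,21), (19,22), (17,23), (20,25), (22,26), (23,27), (25,28).
Pick (2,4); next start ≥ 4 → (5,6); next start ≥ 6 → (9,10); next start ≥ 10 → (14,16); next start ≥ 16 → (20,21); next start ≥ 21 → (22,26).
Selected: (2,4) (5,6) (9,10) (14,16) (20,21) (22,26)

26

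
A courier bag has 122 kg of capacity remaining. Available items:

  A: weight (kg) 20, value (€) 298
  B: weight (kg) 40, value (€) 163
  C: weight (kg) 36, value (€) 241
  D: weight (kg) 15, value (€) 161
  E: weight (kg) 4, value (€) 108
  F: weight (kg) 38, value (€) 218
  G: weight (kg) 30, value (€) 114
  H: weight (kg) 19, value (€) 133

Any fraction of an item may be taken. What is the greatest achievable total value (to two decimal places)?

Ratios (sorted): E 27.00, A 14.90, D 10.73, H 7.00, C 6.69, F 5.74, B 4.08, G 3.80
take E (4 @ 108); take A (20 @ 298); take D (15 @ 161); take H (19 @ 133); take C (36 @ 241); take 28/38 of F → 160.63. Capacity used 122/122.
Total value = 1101.63

1101.63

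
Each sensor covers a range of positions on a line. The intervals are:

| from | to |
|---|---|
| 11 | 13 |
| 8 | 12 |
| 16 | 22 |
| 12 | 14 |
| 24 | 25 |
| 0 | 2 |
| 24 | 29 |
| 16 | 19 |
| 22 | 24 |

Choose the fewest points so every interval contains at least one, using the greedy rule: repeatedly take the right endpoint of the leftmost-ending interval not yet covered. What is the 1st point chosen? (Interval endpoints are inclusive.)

2

Sorted: [0,2] [8,12] [11,13] [12,14] [16,19] [16,22] [22,24] [24,25] [24,29]
{[0,2]} hit by 2; {[8,12],[11,13],[12,14]} hit by 12; {[16,19],[16,22]} hit by 19; {[22,24],[24,25],[24,29]} hit by 24.
Points: 2, 12, 19, 24 (4 total).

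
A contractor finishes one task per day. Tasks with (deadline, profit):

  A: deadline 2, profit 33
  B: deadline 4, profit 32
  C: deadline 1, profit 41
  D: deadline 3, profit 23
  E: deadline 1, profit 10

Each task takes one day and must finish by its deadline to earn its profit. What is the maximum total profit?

Take jobs in profit order; each goes to the latest open slot no later than its deadline.
Profit order: C=41 A=33 B=32 D=23 E=10
Assign: C→slot 1, A→slot 2, B→slot 4, D→slot 3, E skipped.
Slots: [1:C] [2:A] [3:D] [4:B]
Profit = 41 + 33 + 23 + 32 = 129

129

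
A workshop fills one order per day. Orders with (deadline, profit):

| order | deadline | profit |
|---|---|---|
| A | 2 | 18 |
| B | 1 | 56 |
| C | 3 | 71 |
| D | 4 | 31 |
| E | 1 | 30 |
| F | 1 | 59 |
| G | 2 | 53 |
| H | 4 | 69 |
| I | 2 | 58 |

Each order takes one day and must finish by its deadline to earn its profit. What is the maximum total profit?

257

Profit order: C=71 H=69 F=59 I=58 B=56 G=53 D=31 E=30 A=18
Assign: C→slot 3, H→slot 4, F→slot 1, I→slot 2, B skipped, G skipped, D skipped, E skipped, A skipped.
Slots: [1:F] [2:I] [3:C] [4:H]
Profit = 59 + 58 + 71 + 69 = 257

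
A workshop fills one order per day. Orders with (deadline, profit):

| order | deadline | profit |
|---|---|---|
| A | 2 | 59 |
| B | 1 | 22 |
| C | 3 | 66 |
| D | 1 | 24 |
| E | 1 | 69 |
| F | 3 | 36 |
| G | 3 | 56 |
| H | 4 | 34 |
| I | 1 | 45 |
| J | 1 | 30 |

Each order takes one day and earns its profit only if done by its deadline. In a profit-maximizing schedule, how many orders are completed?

Sort by profit descending; place each in the latest free slot ≤ its deadline.
Profit order: E=69 C=66 A=59 G=56 I=45 F=36 H=34 J=30 D=24 B=22
Assign: E→slot 1, C→slot 3, A→slot 2, G skipped, I skipped, F skipped, H→slot 4, J skipped, D skipped, B skipped.
Slots: [1:E] [2:A] [3:C] [4:H]
4 of 10 scheduled.

4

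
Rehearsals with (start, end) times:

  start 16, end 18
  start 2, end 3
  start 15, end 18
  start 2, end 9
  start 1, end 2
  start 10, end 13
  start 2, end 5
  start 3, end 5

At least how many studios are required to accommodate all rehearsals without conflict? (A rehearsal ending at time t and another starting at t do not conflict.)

3

The answer is the maximum number of intervals overlapping at any instant.
starts: [1, 2, 2, 2, 3, 10, 15, 16]
ends:   [2, 3, 5, 5, 9, 13, 18, 18]
s1→1 e2→0 s2→1 s2→2 s2→3  — peak 3.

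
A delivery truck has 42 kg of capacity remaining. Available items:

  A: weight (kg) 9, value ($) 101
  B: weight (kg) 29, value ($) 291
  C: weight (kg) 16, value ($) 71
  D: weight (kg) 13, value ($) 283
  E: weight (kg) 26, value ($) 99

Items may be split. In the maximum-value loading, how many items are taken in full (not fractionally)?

2

Order: D (283/13=21.77) > A (101/9=11.22) > B (291/29=10.03) > C (71/16=4.44) > E (99/26=3.81)
Fill: take D (13 @ 283) → take A (9 @ 101) → take 20/29 of B → 200.69; 42/42 used.
2 item(s) taken whole; one partial (take 20/29 of B).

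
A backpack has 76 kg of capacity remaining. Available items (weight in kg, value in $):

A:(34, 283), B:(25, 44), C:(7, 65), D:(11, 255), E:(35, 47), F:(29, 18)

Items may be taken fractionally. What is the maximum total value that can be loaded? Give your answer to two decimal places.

645.24

Sort by value per unit weight and fill in that order.
Ratios (sorted): D 23.18, C 9.29, A 8.32, B 1.76, E 1.34, F 0.62
take D (11 @ 255); take C (7 @ 65); take A (34 @ 283); take 24/25 of B → 42.24. Capacity used 76/76.
Total value = 645.24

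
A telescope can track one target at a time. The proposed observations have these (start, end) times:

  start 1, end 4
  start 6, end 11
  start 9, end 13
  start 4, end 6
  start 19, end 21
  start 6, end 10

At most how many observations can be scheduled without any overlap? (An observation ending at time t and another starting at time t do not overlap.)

Order by finish time; keep every interval that doesn't clash with the previous kept one.
By end time: (1,4), (4,6), (6,10), (6,11), (9,13), (19,21).
Pick (1,4); next start ≥ 4 → (4,6); next start ≥ 6 → (6,10); next start ≥ 10 → (19,21).
Selected 4 observations.

4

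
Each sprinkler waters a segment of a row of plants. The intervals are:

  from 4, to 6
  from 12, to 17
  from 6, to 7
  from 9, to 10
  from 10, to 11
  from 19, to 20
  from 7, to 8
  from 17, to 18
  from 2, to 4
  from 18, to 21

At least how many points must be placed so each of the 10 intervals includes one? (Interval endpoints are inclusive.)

By right end: [2,4]  [4,6]  [6,7]  [7,8]  [9,10]  [10,11]  [12,17]  [17,18]  [19,20]  [18,21]
[2,4] uncovered → point at 4; [6,7] uncovered → point at 7; [9,10] uncovered → point at 10; [12,17] uncovered → point at 17; [19,20] uncovered → point at 20.
Points: 4, 7, 10, 17, 20 (5 total).

5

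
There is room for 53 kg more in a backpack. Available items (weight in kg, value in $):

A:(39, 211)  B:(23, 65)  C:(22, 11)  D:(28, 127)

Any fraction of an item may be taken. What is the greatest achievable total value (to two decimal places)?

Greedy by value/weight ratio, highest first.
Ratios (sorted): A 5.41, D 4.54, B 2.83, C 0.50
take A (39 @ 211); take 14/28 of D → 63.50. Capacity used 53/53.
Total value = 274.50

274.50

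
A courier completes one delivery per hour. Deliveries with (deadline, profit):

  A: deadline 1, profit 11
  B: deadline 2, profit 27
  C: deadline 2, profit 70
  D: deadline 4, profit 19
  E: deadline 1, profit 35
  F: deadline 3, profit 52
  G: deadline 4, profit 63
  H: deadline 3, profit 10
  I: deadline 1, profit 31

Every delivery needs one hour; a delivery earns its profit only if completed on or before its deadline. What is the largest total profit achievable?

220

Profit order: C=70 G=63 F=52 E=35 I=31 B=27 D=19 A=11 H=10
Assign: C→slot 2, G→slot 4, F→slot 3, E→slot 1, I skipped, B skipped, D skipped, A skipped, H skipped.
Slots: [1:E] [2:C] [3:F] [4:G]
Profit = 35 + 70 + 52 + 63 = 220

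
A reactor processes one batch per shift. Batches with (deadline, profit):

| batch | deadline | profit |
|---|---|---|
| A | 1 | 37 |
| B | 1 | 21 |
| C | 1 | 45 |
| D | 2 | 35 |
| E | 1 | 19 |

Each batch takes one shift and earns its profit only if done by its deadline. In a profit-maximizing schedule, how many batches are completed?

Take jobs in profit order; each goes to the latest open slot no later than its deadline.
By profit: C(d1,45), A(d1,37), D(d2,35), B(d1,21), E(d1,19)
C→slot 1; A skipped; D→slot 2; B skipped; E skipped.
2 of 5 scheduled.

2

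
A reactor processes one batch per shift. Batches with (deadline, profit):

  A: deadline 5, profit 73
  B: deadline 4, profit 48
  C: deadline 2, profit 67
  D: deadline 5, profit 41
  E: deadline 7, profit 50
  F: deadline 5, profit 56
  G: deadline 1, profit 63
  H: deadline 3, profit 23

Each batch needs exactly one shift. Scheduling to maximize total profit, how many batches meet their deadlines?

6

Sort by profit descending; place each in the latest free slot ≤ its deadline.
Profit order: A=73 C=67 G=63 F=56 E=50 B=48 D=41 H=23
Assign: A→slot 5, C→slot 2, G→slot 1, F→slot 4, E→slot 7, B→slot 3, D skipped, H skipped.
Slots: [1:G] [2:C] [3:B] [4:F] [5:A] [7:E]
6 of 8 scheduled.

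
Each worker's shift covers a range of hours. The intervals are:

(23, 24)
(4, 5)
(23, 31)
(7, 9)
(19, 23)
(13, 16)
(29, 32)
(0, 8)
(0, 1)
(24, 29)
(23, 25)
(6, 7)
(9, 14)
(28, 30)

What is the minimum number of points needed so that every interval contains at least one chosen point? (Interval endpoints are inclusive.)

6

Sort by right endpoint; whenever an interval is uncovered, place a point at its right end.
Sorted: [0,1] [4,5] [6,7] [0,8] [7,9] [9,14] [13,16] [19,23] [23,24] [23,25] [24,29] [28,30] [23,31] [29,32]
{[0,1]} hit by 1; {[4,5]} hit by 5; {[6,7],[0,8],[7,9]} hit by 7; {[9,14],[13,16]} hit by 14; {[19,23],[23,24],[23,25]} hit by 23; {[24,29],[28,30],[23,31],[29,32]} hit by 29.
Points: 1, 5, 7, 14, 23, 29 (6 total).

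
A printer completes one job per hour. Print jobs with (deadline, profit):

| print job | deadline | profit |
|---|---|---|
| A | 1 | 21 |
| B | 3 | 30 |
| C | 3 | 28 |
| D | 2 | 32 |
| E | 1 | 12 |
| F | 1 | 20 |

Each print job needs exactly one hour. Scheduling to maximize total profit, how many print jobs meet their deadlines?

3

Sort by profit descending; place each in the latest free slot ≤ its deadline.
Profit order: D=32 B=30 C=28 A=21 F=20 E=12
Assign: D→slot 2, B→slot 3, C→slot 1, A skipped, F skipped, E skipped.
Slots: [1:C] [2:D] [3:B]
3 of 6 scheduled.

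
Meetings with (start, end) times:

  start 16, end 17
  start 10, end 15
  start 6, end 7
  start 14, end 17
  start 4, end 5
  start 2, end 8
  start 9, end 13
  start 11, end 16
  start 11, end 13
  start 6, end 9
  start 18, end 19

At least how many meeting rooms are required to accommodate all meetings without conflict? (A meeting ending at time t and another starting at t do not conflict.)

4

starts: [2, 4, 6, 6, 9, 10, 11, 11, 14, 16, 18]
ends:   [5, 7, 8, 9, 13, 13, 15, 16, 17, 17, 19]
s2→1 s4→2 e5→1 s6→2 s6→3 e7→2 e8→1 e9→0 s9→1 s10→2 s11→3 s11→4  — peak 4.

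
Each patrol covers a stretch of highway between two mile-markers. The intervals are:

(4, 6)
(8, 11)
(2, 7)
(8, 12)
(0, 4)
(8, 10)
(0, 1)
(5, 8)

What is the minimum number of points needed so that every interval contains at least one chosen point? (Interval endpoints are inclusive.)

3

Sort by right endpoint; whenever an interval is uncovered, place a point at its right end.
By right end: [0,1]  [0,4]  [4,6]  [2,7]  [5,8]  [8,10]  [8,11]  [8,12]
[0,1] uncovered → point at 1; [4,6] uncovered → point at 6; [8,10] uncovered → point at 10.
Points: 1, 6, 10 (3 total).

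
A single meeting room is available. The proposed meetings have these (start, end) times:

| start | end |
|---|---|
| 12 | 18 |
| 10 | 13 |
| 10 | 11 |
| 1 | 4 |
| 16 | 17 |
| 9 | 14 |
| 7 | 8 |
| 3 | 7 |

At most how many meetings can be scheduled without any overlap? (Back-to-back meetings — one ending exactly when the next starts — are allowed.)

4

Order by finish time; keep every interval that doesn't clash with the previous kept one.
Sorted by end: (1,4)  (3,7)  (7,8)  (10,11)  (10,13)  (9,14)  (16,17)  (12,18)
take (1,4); take (7,8); take (10,11); take (16,17).
Selected 4 meetings.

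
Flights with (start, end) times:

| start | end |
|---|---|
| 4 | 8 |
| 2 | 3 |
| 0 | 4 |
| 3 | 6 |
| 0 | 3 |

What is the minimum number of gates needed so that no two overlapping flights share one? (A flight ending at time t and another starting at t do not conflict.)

The answer is the maximum number of intervals overlapping at any instant.
starts: [0, 0, 2, 3, 4]
ends:   [3, 3, 4, 6, 8]
s0→1 s0→2 s2→3  — peak 3.

3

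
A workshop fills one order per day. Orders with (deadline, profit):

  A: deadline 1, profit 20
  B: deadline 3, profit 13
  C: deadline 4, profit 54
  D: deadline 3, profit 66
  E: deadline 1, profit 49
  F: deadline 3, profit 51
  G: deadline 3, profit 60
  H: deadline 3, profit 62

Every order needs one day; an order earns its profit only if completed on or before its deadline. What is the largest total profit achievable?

242

Take jobs in profit order; each goes to the latest open slot no later than its deadline.
Profit order: D=66 H=62 G=60 C=54 F=51 E=49 A=20 B=13
Assign: D→slot 3, H→slot 2, G→slot 1, C→slot 4, F skipped, E skipped, A skipped, B skipped.
Slots: [1:G] [2:H] [3:D] [4:C]
Profit = 60 + 62 + 66 + 54 = 242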